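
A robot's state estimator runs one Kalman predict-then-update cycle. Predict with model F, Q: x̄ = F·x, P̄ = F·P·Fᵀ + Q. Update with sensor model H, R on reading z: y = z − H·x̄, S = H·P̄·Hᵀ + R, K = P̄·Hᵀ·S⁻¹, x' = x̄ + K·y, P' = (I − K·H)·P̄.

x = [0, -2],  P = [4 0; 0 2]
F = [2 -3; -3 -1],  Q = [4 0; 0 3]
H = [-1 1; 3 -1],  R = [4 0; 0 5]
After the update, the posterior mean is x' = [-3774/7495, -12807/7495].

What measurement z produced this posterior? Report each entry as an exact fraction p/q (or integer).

z = [-3, -1]

x̄ = F·x = [6, 2]
P̄ = F·P·Fᵀ + Q = [38 -18; -18 41]
S = H·P̄·Hᵀ + R = [119 -227; -227 496]
K = P̄·Hᵀ·S⁻¹ = [2188/7495 2996/7495; 7699/7495 2088/7495]
x' − x̄ = [-48744/7495, -27797/7495] = K·y
y = (KᵀK)⁻¹·Kᵀ·(x' − x̄) = [1, -17]
z = y + H·x̄ = [1, -17] + [-4, 16] = [-3, -1]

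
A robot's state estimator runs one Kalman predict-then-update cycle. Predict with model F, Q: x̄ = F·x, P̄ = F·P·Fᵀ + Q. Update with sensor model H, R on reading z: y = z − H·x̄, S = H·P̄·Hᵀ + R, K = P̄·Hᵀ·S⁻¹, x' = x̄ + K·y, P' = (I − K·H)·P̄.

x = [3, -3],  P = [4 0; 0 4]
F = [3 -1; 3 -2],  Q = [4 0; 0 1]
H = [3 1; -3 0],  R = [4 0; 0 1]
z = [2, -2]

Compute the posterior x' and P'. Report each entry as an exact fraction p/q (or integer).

x' = [3412/5865, 326/255]
P' = [572/5865 -44/255; -44/255 784/255]

x̄ = F·x = [12, 15]
P̄ = F·P·Fᵀ + Q = [44 44; 44 53]
y = z − H·x̄ = [-49, 34]
S = H·P̄·Hᵀ + R = [717 -528; -528 397]
K = P̄·Hᵀ·S⁻¹ = [176/5865 -572/1955; 163/255 44/85]
x' = x̄ + K·y = [3412/5865, 326/255]
P' = (I − K·H)·P̄ = [572/5865 -44/255; -44/255 784/255]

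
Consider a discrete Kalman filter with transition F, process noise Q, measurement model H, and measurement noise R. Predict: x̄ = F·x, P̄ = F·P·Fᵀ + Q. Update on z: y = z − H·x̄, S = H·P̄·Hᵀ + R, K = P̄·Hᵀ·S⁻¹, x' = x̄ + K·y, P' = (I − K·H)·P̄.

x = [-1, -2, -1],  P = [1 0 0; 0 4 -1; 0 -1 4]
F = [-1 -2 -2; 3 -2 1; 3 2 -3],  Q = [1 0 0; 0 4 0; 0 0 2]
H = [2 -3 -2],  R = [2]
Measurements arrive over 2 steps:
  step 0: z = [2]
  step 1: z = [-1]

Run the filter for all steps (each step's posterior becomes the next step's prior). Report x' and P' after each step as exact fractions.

step 0: x' = [349/71, 204/71, -32/71], P' = [7861/355 2952/355 3396/355; 2952/355 10534/355 -12798/355; 3396/355 -12798/355 22656/355]
step 1: x' = [993355/374197, -10197947/2619379, 23591285/2619379], P' = [12312059/374197 -37436692/374197 68414220/374197; -37436692/374197 889633774/2619379 -1596136550/2619379; 68414220/374197 -1596136550/2619379 2873487128/2619379]

step 0: x̄ = F·x = [7, 0, -4]
step 0: P̄ = F·P·Fᵀ + Q = [26 3 3; 3 37 -27; 3 -27 75]
step 0: y = z − H·x̄ = [-20]
step 0: S = H·P̄·Hᵀ + R = [355]
step 0: K = P̄·Hᵀ·S⁻¹ = [37/355; -51/355; -63/355]
step 0: x' = x̄ + K·y = [349/71, 204/71, -32/71]
step 0: P' = (I − K·H)·P̄ = [7861/355 2952/355 3396/355; 2952/355 10534/355 -12798/355; 3396/355 -12798/355 22656/355]
step 1: x̄ = F·x = [-693/71, 607/71, 1551/71]
step 1: P̄ = F·P·Fᵀ + Q = [63984/355 -17587/71 10817/355; -17587/71 34621/71 -32423/71; 10817/355 -32423/71 445371/355]
step 1: y = z − H·x̄ = [6238/71]
step 1: S = H·P̄·Hᵀ + R = [2619379/355]
step 1: K = P̄·Hᵀ·S⁻¹ = [52877/374197; -370955/2619379; -382763/2619379]
step 1: x' = x̄ + K·y = [993355/374197, -10197947/2619379, 23591285/2619379]
step 1: P' = (I − K·H)·P̄ = [12312059/374197 -37436692/374197 68414220/374197; -37436692/374197 889633774/2619379 -1596136550/2619379; 68414220/374197 -1596136550/2619379 2873487128/2619379]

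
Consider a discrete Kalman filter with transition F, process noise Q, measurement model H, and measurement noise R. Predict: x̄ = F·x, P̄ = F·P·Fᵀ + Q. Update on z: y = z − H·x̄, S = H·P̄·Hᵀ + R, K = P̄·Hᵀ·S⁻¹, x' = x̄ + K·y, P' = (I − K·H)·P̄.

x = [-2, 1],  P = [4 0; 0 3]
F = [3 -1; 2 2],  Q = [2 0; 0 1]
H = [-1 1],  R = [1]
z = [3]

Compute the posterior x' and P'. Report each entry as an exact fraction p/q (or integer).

x̄ = F·x = [-7, -2]
P̄ = F·P·Fᵀ + Q = [41 18; 18 29]
y = z − H·x̄ = [-2]
S = H·P̄·Hᵀ + R = [35]
K = P̄·Hᵀ·S⁻¹ = [-23/35; 11/35]
x' = x̄ + K·y = [-199/35, -92/35]
P' = (I − K·H)·P̄ = [906/35 883/35; 883/35 894/35]

x' = [-199/35, -92/35]
P' = [906/35 883/35; 883/35 894/35]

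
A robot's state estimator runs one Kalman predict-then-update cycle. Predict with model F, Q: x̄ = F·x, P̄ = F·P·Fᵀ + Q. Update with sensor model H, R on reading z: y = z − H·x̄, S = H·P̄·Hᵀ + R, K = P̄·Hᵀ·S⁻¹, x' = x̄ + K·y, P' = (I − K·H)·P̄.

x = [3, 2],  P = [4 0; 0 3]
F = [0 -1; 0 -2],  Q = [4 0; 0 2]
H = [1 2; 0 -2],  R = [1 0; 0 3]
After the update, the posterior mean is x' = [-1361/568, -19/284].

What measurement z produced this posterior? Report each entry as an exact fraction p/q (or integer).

x̄ = F·x = [-2, -4]
P̄ = F·P·Fᵀ + Q = [7 6; 6 14]
S = H·P̄·Hᵀ + R = [88 -68; -68 59]
K = P̄·Hᵀ·S⁻¹ = [305/568 59/142; 51/284 -19/71]
x' − x̄ = [-225/568, 1117/284] = K·y
y = (KᵀK)⁻¹·Kᵀ·(x' − x̄) = [7, -10]
z = y + H·x̄ = [7, -10] + [-10, 8] = [-3, -2]

z = [-3, -2]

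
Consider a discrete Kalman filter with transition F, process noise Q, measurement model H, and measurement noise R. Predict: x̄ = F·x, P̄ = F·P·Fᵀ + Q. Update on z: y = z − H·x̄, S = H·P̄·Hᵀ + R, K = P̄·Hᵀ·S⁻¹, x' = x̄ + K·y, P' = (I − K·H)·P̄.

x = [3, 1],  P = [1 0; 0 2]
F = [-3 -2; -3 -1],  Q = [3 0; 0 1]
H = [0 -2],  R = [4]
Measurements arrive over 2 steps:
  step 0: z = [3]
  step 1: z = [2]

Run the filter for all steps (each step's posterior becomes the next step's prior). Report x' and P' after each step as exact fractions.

step 0: x' = [-5/2, -28/13], P' = [7 1; 1 12/13]
step 1: x' = [325/374, -1593/1870], P' = [1098/187 192/187; 192/187 922/935]

step 0: x̄ = F·x = [-11, -10]
step 0: P̄ = F·P·Fᵀ + Q = [20 13; 13 12]
step 0: y = z − H·x̄ = [-17]
step 0: S = H·P̄·Hᵀ + R = [52]
step 0: K = P̄·Hᵀ·S⁻¹ = [-1/2; -6/13]
step 0: x' = x̄ + K·y = [-5/2, -28/13]
step 0: P' = (I − K·H)·P̄ = [7 1; 1 12/13]
step 1: x̄ = F·x = [307/26, 251/26]
step 1: P̄ = F·P·Fᵀ + Q = [1062/13 960/13; 960/13 922/13]
step 1: y = z − H·x̄ = [277/13]
step 1: S = H·P̄·Hᵀ + R = [3740/13]
step 1: K = P̄·Hᵀ·S⁻¹ = [-96/187; -461/935]
step 1: x' = x̄ + K·y = [325/374, -1593/1870]
step 1: P' = (I − K·H)·P̄ = [1098/187 192/187; 192/187 922/935]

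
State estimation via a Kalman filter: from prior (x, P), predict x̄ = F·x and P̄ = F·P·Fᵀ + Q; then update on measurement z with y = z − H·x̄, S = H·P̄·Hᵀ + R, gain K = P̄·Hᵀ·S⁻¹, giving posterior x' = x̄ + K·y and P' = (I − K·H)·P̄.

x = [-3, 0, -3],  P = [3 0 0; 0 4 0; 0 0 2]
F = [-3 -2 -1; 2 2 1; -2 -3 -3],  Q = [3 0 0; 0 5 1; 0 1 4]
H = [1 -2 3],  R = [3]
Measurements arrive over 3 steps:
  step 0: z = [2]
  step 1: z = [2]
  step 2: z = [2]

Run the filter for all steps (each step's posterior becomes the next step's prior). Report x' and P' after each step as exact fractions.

step 0: x̄ = F·x = [12, -9, 15]
step 0: P̄ = F·P·Fᵀ + Q = [48 -36 48; -36 35 -41; 48 -41 70]
step 0: y = z − H·x̄ = [-73]
step 0: S = H·P̄·Hᵀ + R = [1745]
step 0: K = P̄·Hᵀ·S⁻¹ = [264/1745; -229/1745; 68/349]
step 0: x' = x̄ + K·y = [1668/1745, 1012/1745, 271/349]
step 0: P' = (I − K·H)·P̄ = [14064/1745 -2364/1745 -1200/349; -2364/1745 8634/1745 1263/349; -1200/349 1263/349 1310/349]
step 1: x̄ = F·x = [-8383/1745, 1343/349, -10437/1745]
step 1: P̄ = F·P·Fᵀ + Q = [133789/1745 -19418/349 115941/1745; -19418/349 17683/349 -22232/349; 115941/1745 -22232/349 213194/1745]
step 1: y = z − H·x̄ = [56614/1745]
step 1: S = H·P̄·Hᵀ + R = [4829356/1745]
step 1: K = P̄·Hᵀ·S⁻¹ = [168948/1207339; -151850/1207339; 977843/4829356]
step 1: x' = x̄ + K·y = [-318797/1207339, -280547/1207339, 1419947/2414678]
step 1: P' = (I − K·H)·P̄ = [27137519/1207339 -8367638/1207339 -14455317/1207339; -8367638/1207339 8317013/1207339 8182038/1207339; -14455317/1207339 8182038/1207339 42070367/4829356]
step 2: x̄ = F·x = [1615023/2414678, -977429/2414678, -1301371/2414678]
step 2: P̄ = F·P·Fᵀ + Q = [548919703/4829356 -333543779/4829356 200522113/4829356; -333543779/4829356 265352779/4829356 -252468065/4829356; 200522113/4829356 -252468065/4829356 625168395/4829356]
step 2: y = z − H·x̄ = [2581794/1207339]
step 2: S = H·P̄·Hᵀ + R = [3204564754/1207339]
step 2: K = P̄·Hᵀ·S⁻¹ = [227196700/1602282377; -405413383/3204564754; 645240857/3204564754]
step 2: x' = x̄ + K·y = [3115009989/3204564754, -2164107265/3204564754, -347280131/3204564754]
step 2: P' = (I − K·H)·P̄ = [386451230829/6409129508 -137489957697/6409129508 -219568261941/6409129508; -137489957697/6409129508 79886476995/6409129508 98276810463/6409129508; -219568261941/6409129508 98276810463/6409129508 139997776003/6409129508]

step 0: x' = [1668/1745, 1012/1745, 271/349], P' = [14064/1745 -2364/1745 -1200/349; -2364/1745 8634/1745 1263/349; -1200/349 1263/349 1310/349]
step 1: x' = [-318797/1207339, -280547/1207339, 1419947/2414678], P' = [27137519/1207339 -8367638/1207339 -14455317/1207339; -8367638/1207339 8317013/1207339 8182038/1207339; -14455317/1207339 8182038/1207339 42070367/4829356]
step 2: x' = [3115009989/3204564754, -2164107265/3204564754, -347280131/3204564754], P' = [386451230829/6409129508 -137489957697/6409129508 -219568261941/6409129508; -137489957697/6409129508 79886476995/6409129508 98276810463/6409129508; -219568261941/6409129508 98276810463/6409129508 139997776003/6409129508]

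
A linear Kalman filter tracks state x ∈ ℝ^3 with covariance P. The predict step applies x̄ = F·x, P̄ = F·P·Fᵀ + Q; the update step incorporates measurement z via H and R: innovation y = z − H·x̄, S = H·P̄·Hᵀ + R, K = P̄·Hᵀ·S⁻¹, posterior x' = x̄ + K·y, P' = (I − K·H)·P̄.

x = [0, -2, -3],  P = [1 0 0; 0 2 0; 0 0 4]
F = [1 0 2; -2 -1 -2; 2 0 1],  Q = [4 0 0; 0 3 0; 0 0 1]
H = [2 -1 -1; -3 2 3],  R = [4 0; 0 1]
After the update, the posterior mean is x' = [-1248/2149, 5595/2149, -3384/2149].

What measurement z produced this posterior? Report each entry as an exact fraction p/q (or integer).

x̄ = F·x = [-6, 8, -3]
P̄ = F·P·Fᵀ + Q = [21 -18 10; -18 25 -12; 10 -12 9]
S = H·P̄·Hᵀ + R = [130 -179; -179 263]
K = P̄·Hᵀ·S⁻¹ = [799/2149 -20/2149; -715/2149 69/2149; 1216/2149 607/2149]
x' − x̄ = [11646/2149, -11597/2149, 3063/2149] = K·y
y = (KᵀK)⁻¹·Kᵀ·(x' − x̄) = [14, -23]
z = y + H·x̄ = [14, -23] + [-17, 25] = [-3, 2]

z = [-3, 2]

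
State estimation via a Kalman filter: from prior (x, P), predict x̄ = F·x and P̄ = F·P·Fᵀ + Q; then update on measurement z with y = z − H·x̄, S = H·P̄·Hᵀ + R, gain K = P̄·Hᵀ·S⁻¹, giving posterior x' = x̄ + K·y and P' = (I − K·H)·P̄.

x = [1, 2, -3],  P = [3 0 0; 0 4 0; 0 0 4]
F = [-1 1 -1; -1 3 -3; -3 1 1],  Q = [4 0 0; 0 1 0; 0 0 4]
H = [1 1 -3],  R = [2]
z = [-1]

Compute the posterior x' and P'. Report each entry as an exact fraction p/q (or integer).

x' = [73/26, 1552/195, 503/130]
P' = [375/26 313/13 333/26; 313/13 11932/195 1839/65; 333/26 1839/65 1803/130]

x̄ = F·x = [4, 14, -4]
P̄ = F·P·Fᵀ + Q = [15 27 9; 27 76 9; 9 9 39]
y = z − H·x̄ = [-31]
S = H·P̄·Hᵀ + R = [390]
K = P̄·Hᵀ·S⁻¹ = [1/26; 38/195; -33/130]
x' = x̄ + K·y = [73/26, 1552/195, 503/130]
P' = (I − K·H)·P̄ = [375/26 313/13 333/26; 313/13 11932/195 1839/65; 333/26 1839/65 1803/130]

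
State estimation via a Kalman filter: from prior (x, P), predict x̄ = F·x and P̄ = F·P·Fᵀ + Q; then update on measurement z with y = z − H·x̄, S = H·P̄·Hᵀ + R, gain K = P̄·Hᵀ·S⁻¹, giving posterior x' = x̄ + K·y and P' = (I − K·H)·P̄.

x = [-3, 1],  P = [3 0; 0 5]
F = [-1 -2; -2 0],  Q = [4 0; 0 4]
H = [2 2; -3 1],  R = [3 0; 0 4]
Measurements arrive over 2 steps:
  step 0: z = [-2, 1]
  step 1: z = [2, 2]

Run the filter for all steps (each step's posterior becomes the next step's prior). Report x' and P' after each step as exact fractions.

step 0: x̄ = F·x = [1, 6]
step 0: P̄ = F·P·Fᵀ + Q = [27 6; 6 16]
step 0: y = z − H·x̄ = [-16, -2]
step 0: S = H·P̄·Hᵀ + R = [223 -154; -154 227]
step 0: K = P̄·Hᵀ·S⁻¹ = [3432/26905 -6561/26905; 1936/5381 1266/5381]
step 0: x' = x̄ + K·y = [-2977/5381, -1222/5381]
step 0: P' = (I − K·H)·P̄ = [7848/26905 -540/5381; -540/5381 3444/5381]
step 1: x̄ = F·x = [5421/5381, 5954/5381]
step 1: P̄ = F·P·Fᵀ + Q = [173548/26905 4896/26905; 4896/26905 139012/26905]
step 1: y = z − H·x̄ = [-11988/5381, 21071/5381]
step 1: S = H·P̄·Hᵀ + R = [1370123/26905 -782848/26905; -782848/26905 1779188/26905]
step 1: K = P̄·Hᵀ·S⁻¹ = [2148472/16956471 -28561/121989; 5662568/16956471 26449/121989]
step 1: x' = x̄ + K·y = [-3249634/16956471, 20542951/16956471]
step 1: P' = (I − K·H)·P̄ = [4775656/16956471 -1552948/16956471; -1552948/16956471 10046800/16956471]

step 0: x' = [-2977/5381, -1222/5381], P' = [7848/26905 -540/5381; -540/5381 3444/5381]
step 1: x' = [-3249634/16956471, 20542951/16956471], P' = [4775656/16956471 -1552948/16956471; -1552948/16956471 10046800/16956471]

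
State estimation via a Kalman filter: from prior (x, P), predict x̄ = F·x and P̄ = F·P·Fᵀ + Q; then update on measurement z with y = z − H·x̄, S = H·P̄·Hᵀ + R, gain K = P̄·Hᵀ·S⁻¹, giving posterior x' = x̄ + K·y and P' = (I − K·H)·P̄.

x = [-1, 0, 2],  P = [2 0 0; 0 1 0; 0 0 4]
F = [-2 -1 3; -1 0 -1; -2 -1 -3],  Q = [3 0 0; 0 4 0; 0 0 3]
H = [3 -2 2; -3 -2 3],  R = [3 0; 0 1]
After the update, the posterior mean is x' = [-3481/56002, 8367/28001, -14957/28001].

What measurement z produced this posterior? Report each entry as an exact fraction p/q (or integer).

z = [-2, -2]

x̄ = F·x = [8, -1, -4]
P̄ = F·P·Fᵀ + Q = [48 -8 -27; -8 10 16; -27 16 48]
S = H·P̄·Hᵀ + R = [311 -345; -345 1103]
K = P̄·Hᵀ·S⁻¹ = [44813/224008 -28429/224008; 588/28001 1504/28001; 23917/112004 27079/112004]
x' − x̄ = [-451497/56002, 36368/28001, 97047/28001] = K·y
y = (KᵀK)⁻¹·Kᵀ·(x' − x̄) = [-20, 32]
z = y + H·x̄ = [-20, 32] + [18, -34] = [-2, -2]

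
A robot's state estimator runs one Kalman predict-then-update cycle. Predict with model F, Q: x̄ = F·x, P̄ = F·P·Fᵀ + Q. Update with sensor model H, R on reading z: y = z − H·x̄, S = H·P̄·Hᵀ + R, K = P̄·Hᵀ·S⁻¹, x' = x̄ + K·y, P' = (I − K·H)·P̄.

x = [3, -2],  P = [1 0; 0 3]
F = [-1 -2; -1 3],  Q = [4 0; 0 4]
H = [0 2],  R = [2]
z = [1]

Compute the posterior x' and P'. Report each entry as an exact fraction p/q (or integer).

x' = [-258/65, 23/65]
P' = [527/65 -17/65; -17/65 32/65]

x̄ = F·x = [1, -9]
P̄ = F·P·Fᵀ + Q = [17 -17; -17 32]
y = z − H·x̄ = [19]
S = H·P̄·Hᵀ + R = [130]
K = P̄·Hᵀ·S⁻¹ = [-17/65; 32/65]
x' = x̄ + K·y = [-258/65, 23/65]
P' = (I − K·H)·P̄ = [527/65 -17/65; -17/65 32/65]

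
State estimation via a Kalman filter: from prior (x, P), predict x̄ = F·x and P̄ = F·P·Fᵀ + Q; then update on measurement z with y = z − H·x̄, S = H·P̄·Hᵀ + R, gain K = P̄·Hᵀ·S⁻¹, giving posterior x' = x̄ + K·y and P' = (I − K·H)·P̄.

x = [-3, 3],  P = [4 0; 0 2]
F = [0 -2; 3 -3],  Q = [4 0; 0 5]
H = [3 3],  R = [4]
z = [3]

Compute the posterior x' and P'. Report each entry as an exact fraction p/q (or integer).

x' = [246/859, 513/859]
P' = [5124/859 -5028/859; -5028/859 5312/859]

x̄ = F·x = [-6, -18]
P̄ = F·P·Fᵀ + Q = [12 12; 12 59]
y = z − H·x̄ = [75]
S = H·P̄·Hᵀ + R = [859]
K = P̄·Hᵀ·S⁻¹ = [72/859; 213/859]
x' = x̄ + K·y = [246/859, 513/859]
P' = (I − K·H)·P̄ = [5124/859 -5028/859; -5028/859 5312/859]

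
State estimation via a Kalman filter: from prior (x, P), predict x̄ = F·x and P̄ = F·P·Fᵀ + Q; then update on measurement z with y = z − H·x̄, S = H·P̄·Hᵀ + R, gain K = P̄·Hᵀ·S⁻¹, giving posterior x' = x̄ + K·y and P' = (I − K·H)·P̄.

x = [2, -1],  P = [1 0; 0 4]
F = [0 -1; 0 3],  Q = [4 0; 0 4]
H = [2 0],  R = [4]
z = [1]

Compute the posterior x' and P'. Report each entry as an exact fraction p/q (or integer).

x' = [5/9, -7/3]
P' = [8/9 -4/3; -4/3 24]

x̄ = F·x = [1, -3]
P̄ = F·P·Fᵀ + Q = [8 -12; -12 40]
y = z − H·x̄ = [-1]
S = H·P̄·Hᵀ + R = [36]
K = P̄·Hᵀ·S⁻¹ = [4/9; -2/3]
x' = x̄ + K·y = [5/9, -7/3]
P' = (I − K·H)·P̄ = [8/9 -4/3; -4/3 24]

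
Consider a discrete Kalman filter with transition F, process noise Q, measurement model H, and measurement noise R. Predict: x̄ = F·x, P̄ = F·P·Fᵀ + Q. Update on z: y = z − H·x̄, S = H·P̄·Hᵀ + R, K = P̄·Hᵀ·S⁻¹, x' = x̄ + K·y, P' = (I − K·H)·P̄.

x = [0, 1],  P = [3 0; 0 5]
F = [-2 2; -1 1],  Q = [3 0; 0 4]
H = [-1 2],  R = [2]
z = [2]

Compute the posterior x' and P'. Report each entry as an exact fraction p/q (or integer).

x̄ = F·x = [2, 1]
P̄ = F·P·Fᵀ + Q = [35 16; 16 12]
y = z − H·x̄ = [2]
S = H·P̄·Hᵀ + R = [21]
K = P̄·Hᵀ·S⁻¹ = [-1/7; 8/21]
x' = x̄ + K·y = [12/7, 37/21]
P' = (I − K·H)·P̄ = [242/7 120/7; 120/7 188/21]

x' = [12/7, 37/21]
P' = [242/7 120/7; 120/7 188/21]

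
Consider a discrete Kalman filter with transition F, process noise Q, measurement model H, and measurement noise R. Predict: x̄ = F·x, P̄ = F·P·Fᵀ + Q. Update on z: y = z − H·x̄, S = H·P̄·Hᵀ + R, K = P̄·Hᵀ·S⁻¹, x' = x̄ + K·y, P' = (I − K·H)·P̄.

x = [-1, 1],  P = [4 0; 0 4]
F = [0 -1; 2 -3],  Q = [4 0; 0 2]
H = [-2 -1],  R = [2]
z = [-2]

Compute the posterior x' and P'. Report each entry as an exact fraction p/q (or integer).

x' = [29/34, 11/68]
P' = [38/17 -69/17; -69/17 315/34]

x̄ = F·x = [-1, -5]
P̄ = F·P·Fᵀ + Q = [8 12; 12 54]
y = z − H·x̄ = [-9]
S = H·P̄·Hᵀ + R = [136]
K = P̄·Hᵀ·S⁻¹ = [-7/34; -39/68]
x' = x̄ + K·y = [29/34, 11/68]
P' = (I − K·H)·P̄ = [38/17 -69/17; -69/17 315/34]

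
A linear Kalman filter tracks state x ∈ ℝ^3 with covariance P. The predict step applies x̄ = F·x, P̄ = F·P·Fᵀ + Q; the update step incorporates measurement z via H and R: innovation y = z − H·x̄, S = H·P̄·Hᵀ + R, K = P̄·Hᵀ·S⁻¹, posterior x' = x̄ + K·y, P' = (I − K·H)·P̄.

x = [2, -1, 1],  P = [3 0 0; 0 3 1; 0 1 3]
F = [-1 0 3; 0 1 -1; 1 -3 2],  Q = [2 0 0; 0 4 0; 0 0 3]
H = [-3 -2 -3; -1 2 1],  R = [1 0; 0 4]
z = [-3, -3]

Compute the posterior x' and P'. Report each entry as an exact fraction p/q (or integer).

x' = [101/187, -1046/561, 964/561]
P' = [33124/11407 36030/11407 -928/187; 36030/11407 175112/34221 -3694/561; -928/187 -3694/561 5288/561]

x̄ = F·x = [1, -2, 7]
P̄ = F·P·Fᵀ + Q = [32 -6 6; -6 8 -10; 6 -10 33]
y = z − H·x̄ = [17, -5]
S = H·P̄·Hᵀ + R = [534 69; 69 73]
K = P̄·Hᵀ·S⁻¹ = [-1608/11407 -4418/11407; 1508/34221 1400/11407; -124/561 57/187]
x' = x̄ + K·y = [101/187, -1046/561, 964/561]
P' = (I − K·H)·P̄ = [33124/11407 36030/11407 -928/187; 36030/11407 175112/34221 -3694/561; -928/187 -3694/561 5288/561]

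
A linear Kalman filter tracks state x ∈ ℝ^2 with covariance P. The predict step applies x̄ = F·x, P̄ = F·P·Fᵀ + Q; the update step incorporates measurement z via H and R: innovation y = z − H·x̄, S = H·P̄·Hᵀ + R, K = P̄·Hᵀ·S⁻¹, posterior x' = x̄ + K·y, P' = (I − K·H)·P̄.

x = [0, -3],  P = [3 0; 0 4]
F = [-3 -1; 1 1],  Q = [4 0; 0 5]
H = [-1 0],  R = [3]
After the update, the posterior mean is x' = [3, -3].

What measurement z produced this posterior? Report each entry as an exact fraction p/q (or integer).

x̄ = F·x = [3, -3]
P̄ = F·P·Fᵀ + Q = [35 -13; -13 12]
S = H·P̄·Hᵀ + R = [38]
K = P̄·Hᵀ·S⁻¹ = [-35/38; 13/38]
x' − x̄ = [0, 0] = K·y
y = (KᵀK)⁻¹·Kᵀ·(x' − x̄) = [0]
z = y + H·x̄ = [0] + [-3] = [-3]

z = [-3]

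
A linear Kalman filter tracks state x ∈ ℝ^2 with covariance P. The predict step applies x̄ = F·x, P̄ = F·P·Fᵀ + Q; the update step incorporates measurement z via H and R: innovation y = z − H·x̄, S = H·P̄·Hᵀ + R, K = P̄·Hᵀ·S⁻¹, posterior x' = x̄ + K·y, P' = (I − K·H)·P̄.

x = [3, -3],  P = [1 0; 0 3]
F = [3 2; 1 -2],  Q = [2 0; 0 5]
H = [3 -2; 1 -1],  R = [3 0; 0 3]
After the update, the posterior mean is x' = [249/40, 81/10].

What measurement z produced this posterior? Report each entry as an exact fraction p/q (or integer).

z = [3, -3]

x̄ = F·x = [3, 9]
P̄ = F·P·Fᵀ + Q = [23 -9; -9 18]
S = H·P̄·Hᵀ + R = [390 150; 150 62]
K = P̄·Hᵀ·S⁻¹ = [99/280 -19/56; 3/35 -9/14]
x' − x̄ = [129/40, -9/10] = K·y
y = (KᵀK)⁻¹·Kᵀ·(x' − x̄) = [12, 3]
z = y + H·x̄ = [12, 3] + [-9, -6] = [3, -3]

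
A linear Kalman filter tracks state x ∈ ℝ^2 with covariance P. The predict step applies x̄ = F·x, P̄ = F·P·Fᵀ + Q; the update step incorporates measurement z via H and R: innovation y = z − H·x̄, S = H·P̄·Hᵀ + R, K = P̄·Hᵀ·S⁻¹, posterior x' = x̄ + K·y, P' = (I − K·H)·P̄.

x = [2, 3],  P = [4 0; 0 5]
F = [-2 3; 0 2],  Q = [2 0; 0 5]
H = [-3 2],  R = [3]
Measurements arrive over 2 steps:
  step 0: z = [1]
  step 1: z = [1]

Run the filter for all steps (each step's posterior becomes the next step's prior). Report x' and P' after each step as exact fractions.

step 0: x' = [517/155, 170/31], P' = [2889/310 414/31; 414/31 615/31]
step 1: x' = [53855/11032, 10543/1379], P' = [368429/11032 67875/1379; 67875/1379 100995/1379]

step 0: x̄ = F·x = [5, 6]
step 0: P̄ = F·P·Fᵀ + Q = [63 30; 30 25]
step 0: y = z − H·x̄ = [4]
step 0: S = H·P̄·Hᵀ + R = [310]
step 0: K = P̄·Hᵀ·S⁻¹ = [-129/310; -4/31]
step 0: x' = x̄ + K·y = [517/155, 170/31]
step 0: P' = (I − K·H)·P̄ = [2889/310 414/31; 414/31 615/31]
step 1: x̄ = F·x = [1516/155, 340/31]
step 1: P̄ = F·P·Fᵀ + Q = [8923/155 2034/31; 2034/31 2615/31]
step 1: y = z − H·x̄ = [1303/155]
step 1: S = H·P̄·Hᵀ + R = [11032/155]
step 1: K = P̄·Hᵀ·S⁻¹ = [-6429/11032; -545/1379]
step 1: x' = x̄ + K·y = [53855/11032, 10543/1379]
step 1: P' = (I − K·H)·P̄ = [368429/11032 67875/1379; 67875/1379 100995/1379]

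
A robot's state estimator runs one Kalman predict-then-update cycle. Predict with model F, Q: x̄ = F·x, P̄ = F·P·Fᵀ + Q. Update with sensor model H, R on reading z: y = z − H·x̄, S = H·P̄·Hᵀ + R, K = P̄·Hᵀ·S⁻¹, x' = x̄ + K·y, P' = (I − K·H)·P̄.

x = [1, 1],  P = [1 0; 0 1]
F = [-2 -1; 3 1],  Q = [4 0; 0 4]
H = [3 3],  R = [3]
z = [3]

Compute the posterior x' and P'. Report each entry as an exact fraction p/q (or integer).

x̄ = F·x = [-3, 4]
P̄ = F·P·Fᵀ + Q = [9 -7; -7 14]
y = z − H·x̄ = [0]
S = H·P̄·Hᵀ + R = [84]
K = P̄·Hᵀ·S⁻¹ = [1/14; 1/4]
x' = x̄ + K·y = [-3, 4]
P' = (I − K·H)·P̄ = [60/7 -17/2; -17/2 35/4]

x' = [-3, 4]
P' = [60/7 -17/2; -17/2 35/4]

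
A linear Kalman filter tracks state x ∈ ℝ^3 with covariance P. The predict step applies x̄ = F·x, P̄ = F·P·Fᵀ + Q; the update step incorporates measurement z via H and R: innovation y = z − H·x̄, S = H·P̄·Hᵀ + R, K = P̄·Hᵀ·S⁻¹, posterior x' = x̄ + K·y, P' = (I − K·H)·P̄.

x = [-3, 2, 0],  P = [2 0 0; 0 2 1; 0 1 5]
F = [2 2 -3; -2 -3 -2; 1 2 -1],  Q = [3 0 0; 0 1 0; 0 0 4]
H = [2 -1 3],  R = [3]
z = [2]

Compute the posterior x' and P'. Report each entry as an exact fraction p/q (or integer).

x' = [-264/205, -10/41, 59/41]
P' = [10664/615 3305/123 -97/41; 3305/123 6757/123 13/41; -97/41 13/41 75/41]

x̄ = F·x = [-2, 0, 1]
P̄ = F·P·Fᵀ + Q = [52 15 19; 15 59 -7; 19 -7 15]
y = z − H·x̄ = [3]
S = H·P̄·Hᵀ + R = [615]
K = P̄·Hᵀ·S⁻¹ = [146/615; -10/123; 6/41]
x' = x̄ + K·y = [-264/205, -10/41, 59/41]
P' = (I − K·H)·P̄ = [10664/615 3305/123 -97/41; 3305/123 6757/123 13/41; -97/41 13/41 75/41]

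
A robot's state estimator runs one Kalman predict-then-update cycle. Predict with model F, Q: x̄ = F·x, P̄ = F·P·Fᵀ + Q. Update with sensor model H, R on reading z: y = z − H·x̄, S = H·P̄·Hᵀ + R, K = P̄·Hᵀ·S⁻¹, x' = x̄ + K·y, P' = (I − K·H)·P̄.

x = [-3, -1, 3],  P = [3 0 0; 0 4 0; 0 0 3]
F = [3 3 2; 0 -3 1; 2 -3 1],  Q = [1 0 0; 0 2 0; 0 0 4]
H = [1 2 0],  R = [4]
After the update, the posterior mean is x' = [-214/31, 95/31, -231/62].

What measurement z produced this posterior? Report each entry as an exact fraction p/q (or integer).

z = [-1]

x̄ = F·x = [-6, 6, 0]
P̄ = F·P·Fᵀ + Q = [76 -30 -12; -30 41 39; -12 39 55]
S = H·P̄·Hᵀ + R = [124]
K = P̄·Hᵀ·S⁻¹ = [4/31; 13/31; 33/62]
x' − x̄ = [-28/31, -91/31, -231/62] = K·y
y = (KᵀK)⁻¹·Kᵀ·(x' − x̄) = [-7]
z = y + H·x̄ = [-7] + [6] = [-1]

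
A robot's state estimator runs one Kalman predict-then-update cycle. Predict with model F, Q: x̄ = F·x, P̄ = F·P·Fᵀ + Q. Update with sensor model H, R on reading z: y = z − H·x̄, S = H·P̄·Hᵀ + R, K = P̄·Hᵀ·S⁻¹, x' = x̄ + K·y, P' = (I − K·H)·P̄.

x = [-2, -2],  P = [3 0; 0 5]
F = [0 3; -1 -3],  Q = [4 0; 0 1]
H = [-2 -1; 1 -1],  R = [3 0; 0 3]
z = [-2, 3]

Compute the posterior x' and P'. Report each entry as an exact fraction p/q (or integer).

x̄ = F·x = [-6, 8]
P̄ = F·P·Fᵀ + Q = [49 -45; -45 49]
y = z − H·x̄ = [-6, 17]
S = H·P̄·Hᵀ + R = [68 -94; -94 191]
K = P̄·Hᵀ·S⁻¹ = [-429/1384 235/692; -335/1384 -423/692]
x' = x̄ + K·y = [565/346, -325/346]
P' = (I − K·H)·P̄ = [899/1384 -511/1384; -511/1384 2027/1384]

x' = [565/346, -325/346]
P' = [899/1384 -511/1384; -511/1384 2027/1384]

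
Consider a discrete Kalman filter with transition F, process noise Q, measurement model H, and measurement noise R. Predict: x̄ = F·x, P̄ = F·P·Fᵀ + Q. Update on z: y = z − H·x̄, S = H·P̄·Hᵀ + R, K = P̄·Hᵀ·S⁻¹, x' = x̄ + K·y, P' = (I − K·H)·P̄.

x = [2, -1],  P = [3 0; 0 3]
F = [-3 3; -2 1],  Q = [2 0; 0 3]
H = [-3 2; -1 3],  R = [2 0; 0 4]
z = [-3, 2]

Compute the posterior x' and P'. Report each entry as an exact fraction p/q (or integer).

x̄ = F·x = [-9, -5]
P̄ = F·P·Fᵀ + Q = [56 27; 27 18]
y = z − H·x̄ = [-20, 8]
S = H·P̄·Hᵀ + R = [254 -21; -21 60]
K = P̄·Hᵀ·S⁻¹ = [-2105/4933 3956/14799; -711/4933 1971/4933]
x' = x̄ + K·y = [24757/14799, 5323/4933]
P' = (I − K·H)·P̄ = [9934/14799 2862/4933; 2862/4933 3582/4933]

x' = [24757/14799, 5323/4933]
P' = [9934/14799 2862/4933; 2862/4933 3582/4933]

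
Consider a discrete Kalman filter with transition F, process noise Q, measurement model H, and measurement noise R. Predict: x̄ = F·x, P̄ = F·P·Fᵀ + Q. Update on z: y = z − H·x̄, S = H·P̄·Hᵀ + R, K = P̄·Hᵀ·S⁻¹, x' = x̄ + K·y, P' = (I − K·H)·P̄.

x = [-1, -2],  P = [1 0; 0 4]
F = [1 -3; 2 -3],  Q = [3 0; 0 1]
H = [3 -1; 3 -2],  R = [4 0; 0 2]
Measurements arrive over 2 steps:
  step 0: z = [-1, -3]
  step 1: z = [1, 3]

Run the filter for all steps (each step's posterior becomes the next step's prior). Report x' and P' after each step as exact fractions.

step 0: x' = [-1/239, 300/239], P' = [1924/1195 3092/1195; 3092/1195 5456/1195]
step 1: x' = [-433643/1745297, -3116466/1745297], P' = [2128178/1745297 3267142/1745297; 3267142/1745297 5686198/1745297]

step 0: x̄ = F·x = [5, 4]
step 0: P̄ = F·P·Fᵀ + Q = [40 38; 38 41]
step 0: y = z − H·x̄ = [-12, -10]
step 0: S = H·P̄·Hᵀ + R = [177 100; 100 70]
step 0: K = P̄·Hᵀ·S⁻¹ = [134/239 -206/1195; 191/239 -818/1195]
step 0: x' = x̄ + K·y = [-1/239, 300/239]
step 0: P' = (I − K·H)·P̄ = [1924/1195 3092/1195; 3092/1195 5456/1195]
step 1: x̄ = F·x = [-901/239, -902/239]
step 1: P̄ = F·P·Fᵀ + Q = [36061/1195 25124/1195; 25124/1195 20891/1195]
step 1: y = z − H·x̄ = [2040/239, 1616/239]
step 1: S = H·P̄·Hᵀ + R = [199476/1195 28043/239; 28043/239 21803/239]
step 1: K = P̄·Hᵀ·S⁻¹ = [779348/1745297 -74875/1745297; 1028807/1745297 -785485/1745297]
step 1: x' = x̄ + K·y = [-433643/1745297, -3116466/1745297]
step 1: P' = (I − K·H)·P̄ = [2128178/1745297 3267142/1745297; 3267142/1745297 5686198/1745297]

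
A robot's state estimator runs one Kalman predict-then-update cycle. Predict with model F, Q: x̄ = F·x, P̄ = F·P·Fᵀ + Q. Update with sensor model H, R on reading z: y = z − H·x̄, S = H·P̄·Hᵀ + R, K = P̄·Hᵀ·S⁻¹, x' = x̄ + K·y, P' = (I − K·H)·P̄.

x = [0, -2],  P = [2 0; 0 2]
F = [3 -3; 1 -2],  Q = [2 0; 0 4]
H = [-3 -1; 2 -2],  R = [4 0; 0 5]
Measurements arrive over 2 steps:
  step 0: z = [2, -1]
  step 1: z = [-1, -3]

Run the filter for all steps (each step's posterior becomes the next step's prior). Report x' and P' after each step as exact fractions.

step 0: x̄ = F·x = [6, 4]
step 0: P̄ = F·P·Fᵀ + Q = [38 18; 18 14]
step 0: y = z − H·x̄ = [24, -5]
step 0: S = H·P̄·Hᵀ + R = [468 -128; -128 69]
step 0: K = P̄·Hᵀ·S⁻¹ = [-997/3977 456/3977; -917/3977 -1240/3977]
step 0: x' = x̄ + K·y = [-2346/3977, 100/3977]
step 0: P' = (I − K·H)·P̄ = [1282/3977 142/3977; 142/3977 3242/3977]
step 1: x̄ = F·x = [-7338/3977, -2546/3977]
step 1: P̄ = F·P·Fᵀ + Q = [46114/3977 22020/3977; 22020/3977 29590/3977]
step 1: y = z − H·x̄ = [-28537/3977, -2347/3977]
step 1: S = H·P̄·Hᵀ + R = [592644/3977 -129424/3977; -129424/3977 146541/3977]
step 1: K = P̄·Hᵀ·S⁻¹ = [-2170345/8812682 490548/4406341; -2008565/8812682 -1342220/4406341]
step 1: x' = x̄ + K·y = [-1266019/8812682, 10354969/8812682]
step 1: P' = (I − K·H)·P̄ = [1391765/4406341 165395/4406341; 165395/4406341 3520945/4406341]

step 0: x' = [-2346/3977, 100/3977], P' = [1282/3977 142/3977; 142/3977 3242/3977]
step 1: x' = [-1266019/8812682, 10354969/8812682], P' = [1391765/4406341 165395/4406341; 165395/4406341 3520945/4406341]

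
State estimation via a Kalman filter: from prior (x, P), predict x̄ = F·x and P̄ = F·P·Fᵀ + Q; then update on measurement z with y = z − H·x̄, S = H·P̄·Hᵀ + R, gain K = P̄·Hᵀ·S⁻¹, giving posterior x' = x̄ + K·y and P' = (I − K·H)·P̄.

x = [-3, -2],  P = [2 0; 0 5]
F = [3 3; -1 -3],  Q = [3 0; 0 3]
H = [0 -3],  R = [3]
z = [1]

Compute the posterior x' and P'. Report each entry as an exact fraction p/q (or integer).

x̄ = F·x = [-15, 9]
P̄ = F·P·Fᵀ + Q = [66 -51; -51 50]
y = z − H·x̄ = [28]
S = H·P̄·Hᵀ + R = [453]
K = P̄·Hᵀ·S⁻¹ = [51/151; -50/151]
x' = x̄ + K·y = [-837/151, -41/151]
P' = (I − K·H)·P̄ = [2163/151 -51/151; -51/151 50/151]

x' = [-837/151, -41/151]
P' = [2163/151 -51/151; -51/151 50/151]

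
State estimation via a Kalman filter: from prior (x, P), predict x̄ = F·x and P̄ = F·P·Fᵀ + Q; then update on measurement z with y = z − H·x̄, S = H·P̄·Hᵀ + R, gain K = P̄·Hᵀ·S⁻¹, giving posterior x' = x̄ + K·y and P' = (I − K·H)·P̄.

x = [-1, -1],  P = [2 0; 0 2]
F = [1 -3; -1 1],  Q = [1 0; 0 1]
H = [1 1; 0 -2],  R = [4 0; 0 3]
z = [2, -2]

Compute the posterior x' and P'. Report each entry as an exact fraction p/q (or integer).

x̄ = F·x = [2, 0]
P̄ = F·P·Fᵀ + Q = [21 -8; -8 5]
y = z − H·x̄ = [0, -2]
S = H·P̄·Hᵀ + R = [14 6; 6 23]
K = P̄·Hᵀ·S⁻¹ = [203/286 73/143; -9/286 -61/143]
x' = x̄ + K·y = [140/143, 122/143]
P' = (I − K·H)·P̄ = [1031/286 -219/286; -219/286 183/286]

x' = [140/143, 122/143]
P' = [1031/286 -219/286; -219/286 183/286]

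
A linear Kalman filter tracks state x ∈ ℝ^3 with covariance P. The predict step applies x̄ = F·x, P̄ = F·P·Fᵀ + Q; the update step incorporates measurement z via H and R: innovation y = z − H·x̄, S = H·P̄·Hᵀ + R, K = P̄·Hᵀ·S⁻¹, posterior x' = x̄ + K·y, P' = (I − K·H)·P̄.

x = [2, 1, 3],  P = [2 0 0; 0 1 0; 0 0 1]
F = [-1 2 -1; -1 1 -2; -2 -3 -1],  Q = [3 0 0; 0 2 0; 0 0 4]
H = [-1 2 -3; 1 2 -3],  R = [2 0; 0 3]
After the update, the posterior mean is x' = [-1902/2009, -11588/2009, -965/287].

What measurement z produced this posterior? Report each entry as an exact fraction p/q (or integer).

z = [-1, -2]

x̄ = F·x = [-3, -7, -10]
P̄ = F·P·Fᵀ + Q = [10 6 -1; 6 9 3; -1 3 22]
S = H·P̄·Hᵀ + R = [180 188; 188 241]
K = P̄·Hᵀ·S⁻¹ = [-3495/8036 890/2009; -2097/8036 534/2009; -393/1148 4/287]
x' − x̄ = [4125/2009, 2475/2009, 1905/287] = K·y
y = (KᵀK)⁻¹·Kᵀ·(x' − x̄) = [-20, -15]
z = y + H·x̄ = [-20, -15] + [19, 13] = [-1, -2]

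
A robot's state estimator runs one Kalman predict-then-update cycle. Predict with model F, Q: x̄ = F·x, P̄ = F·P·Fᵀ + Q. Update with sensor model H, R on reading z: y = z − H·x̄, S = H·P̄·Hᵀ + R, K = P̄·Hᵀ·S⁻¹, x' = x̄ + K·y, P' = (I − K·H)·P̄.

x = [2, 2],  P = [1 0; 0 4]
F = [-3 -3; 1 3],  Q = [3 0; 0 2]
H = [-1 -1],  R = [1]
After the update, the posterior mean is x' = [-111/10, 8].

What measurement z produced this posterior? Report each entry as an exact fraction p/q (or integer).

x̄ = F·x = [-12, 8]
P̄ = F·P·Fᵀ + Q = [48 -39; -39 39]
S = H·P̄·Hᵀ + R = [10]
K = P̄·Hᵀ·S⁻¹ = [-9/10; 0]
x' − x̄ = [9/10, 0] = K·y
y = (KᵀK)⁻¹·Kᵀ·(x' − x̄) = [-1]
z = y + H·x̄ = [-1] + [4] = [3]

z = [3]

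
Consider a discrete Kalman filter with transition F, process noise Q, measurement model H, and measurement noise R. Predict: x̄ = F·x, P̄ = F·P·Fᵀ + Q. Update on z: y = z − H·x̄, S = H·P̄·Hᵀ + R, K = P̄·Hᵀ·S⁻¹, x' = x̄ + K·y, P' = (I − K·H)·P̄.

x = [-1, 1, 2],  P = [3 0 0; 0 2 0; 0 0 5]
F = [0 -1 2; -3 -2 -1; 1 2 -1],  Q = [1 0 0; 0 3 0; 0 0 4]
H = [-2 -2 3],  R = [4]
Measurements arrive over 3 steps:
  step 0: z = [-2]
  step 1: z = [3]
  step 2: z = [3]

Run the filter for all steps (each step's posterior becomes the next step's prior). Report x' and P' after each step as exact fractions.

step 0: x̄ = F·x = [3, -1, -1]
step 0: P̄ = F·P·Fᵀ + Q = [23 -6 -14; -6 43 -12; -14 -12 20]
step 0: y = z − H·x̄ = [5]
step 0: S = H·P̄·Hᵀ + R = [712]
step 0: K = P̄·Hᵀ·S⁻¹ = [-19/178; -55/356; 14/89]
step 0: x' = x̄ + K·y = [439/178, -631/356, -19/89]
step 0: P' = (I − K·H)·P̄ = [1325/89 -1579/89 -182/89; -1579/89 4629/178 472/89; -182/89 472/89 212/89]
step 1: x̄ = F·x = [479/356, -324/89, -77/89]
step 1: P̄ = F·P·Fᵀ + Q = [2727/178 -856/89 -1478/89; -856/89 3510/89 -753/89; -1478/89 -753/89 3311/89]
step 1: y = z − H·x̄ = [179/178]
step 1: S = H·P̄·Hᵀ + R = [69573/89]
step 1: K = P̄·Hᵀ·S⁻¹ = [-5449/69573; -1081/9939; 14395/69573]
step 1: x' = x̄ + K·y = [352525/278292, -74539/19878, -91433/139146]
step 1: P' = (I − K·H)·P̄ = [1464521/139146 -161777/9939 -274051/69573; -161777/9939 300067/9939 90752/9939; -274051/69573 90752/9939 260002/69573]
step 2: x̄ = F·x = [112969/46382, 1212383/278292, -1551701/278292]
step 2: P̄ = F·P·Fᵀ + Q = [222998/23191 7377/23191 -320095/23191; 7377/23191 5536847/139146 -3654491/139146; -320095/23191 -3654491/139146 6299441/139146]
step 2: y = z − H·x̄ = [1324339/39756]
step 2: S = H·P̄·Hᵀ + R = [21715103/19878]
step 2: K = P̄·Hᵀ·S⁻¹ = [-1218030/21715103; -3160813/21715103; 4292635/21715103]
step 2: x' = x̄ + K·y = [86206067/152005721, -74828800/152005721, 153410317/152005721]
step 2: P' = (I − K·H)·P̄ = [939197488/152005721 -1307405248/152005721 -256840120/152005721; -1307405248/152005721 2530336611/152005721 785786654/152005721; -256840120/152005721 785786654/152005721 392695616/152005721]

step 0: x' = [439/178, -631/356, -19/89], P' = [1325/89 -1579/89 -182/89; -1579/89 4629/178 472/89; -182/89 472/89 212/89]
step 1: x' = [352525/278292, -74539/19878, -91433/139146], P' = [1464521/139146 -161777/9939 -274051/69573; -161777/9939 300067/9939 90752/9939; -274051/69573 90752/9939 260002/69573]
step 2: x' = [86206067/152005721, -74828800/152005721, 153410317/152005721], P' = [939197488/152005721 -1307405248/152005721 -256840120/152005721; -1307405248/152005721 2530336611/152005721 785786654/152005721; -256840120/152005721 785786654/152005721 392695616/152005721]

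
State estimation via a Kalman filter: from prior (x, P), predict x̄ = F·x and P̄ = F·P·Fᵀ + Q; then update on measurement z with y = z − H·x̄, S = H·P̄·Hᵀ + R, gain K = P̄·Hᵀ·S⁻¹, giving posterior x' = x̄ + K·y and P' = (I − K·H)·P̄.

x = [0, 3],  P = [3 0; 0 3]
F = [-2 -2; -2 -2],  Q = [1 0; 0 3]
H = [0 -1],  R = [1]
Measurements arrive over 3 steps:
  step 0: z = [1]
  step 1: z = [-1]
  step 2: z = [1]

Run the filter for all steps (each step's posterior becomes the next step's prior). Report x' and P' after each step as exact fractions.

step 0: x̄ = F·x = [-6, -6]
step 0: P̄ = F·P·Fᵀ + Q = [25 24; 24 27]
step 0: y = z − H·x̄ = [-5]
step 0: S = H·P̄·Hᵀ + R = [28]
step 0: K = P̄·Hᵀ·S⁻¹ = [-6/7; -27/28]
step 0: x' = x̄ + K·y = [-12/7, -33/28]
step 0: P' = (I − K·H)·P̄ = [31/7 6/7; 6/7 27/28]
step 1: x̄ = F·x = [81/14, 81/14]
step 1: P̄ = F·P·Fᵀ + Q = [206/7 199/7; 199/7 220/7]
step 1: y = z − H·x̄ = [67/14]
step 1: S = H·P̄·Hᵀ + R = [227/7]
step 1: K = P̄·Hᵀ·S⁻¹ = [-199/227; -220/227]
step 1: x' = x̄ + K·y = [361/227, 521/454]
step 1: P' = (I − K·H)·P̄ = [1023/227 199/227; 199/227 220/227]
step 2: x̄ = F·x = [-1243/227, -1243/227]
step 2: P̄ = F·P·Fᵀ + Q = [6791/227 6564/227; 6564/227 7245/227]
step 2: y = z − H·x̄ = [-1016/227]
step 2: S = H·P̄·Hᵀ + R = [7472/227]
step 2: K = P̄·Hᵀ·S⁻¹ = [-1641/1868; -7245/7472]
step 2: x' = x̄ + K·y = [-721/467, -1061/934]
step 2: P' = (I − K·H)·P̄ = [2108/467 1641/1868; 1641/1868 7245/7472]

step 0: x' = [-12/7, -33/28], P' = [31/7 6/7; 6/7 27/28]
step 1: x' = [361/227, 521/454], P' = [1023/227 199/227; 199/227 220/227]
step 2: x' = [-721/467, -1061/934], P' = [2108/467 1641/1868; 1641/1868 7245/7472]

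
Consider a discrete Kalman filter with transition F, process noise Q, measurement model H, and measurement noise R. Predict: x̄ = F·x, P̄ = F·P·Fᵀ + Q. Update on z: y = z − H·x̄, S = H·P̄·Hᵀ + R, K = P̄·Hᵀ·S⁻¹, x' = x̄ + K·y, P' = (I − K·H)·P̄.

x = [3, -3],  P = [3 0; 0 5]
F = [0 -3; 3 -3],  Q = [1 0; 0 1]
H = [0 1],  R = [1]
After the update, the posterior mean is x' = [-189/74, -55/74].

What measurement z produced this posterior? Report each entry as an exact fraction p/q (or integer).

z = [-1]

x̄ = F·x = [9, 18]
P̄ = F·P·Fᵀ + Q = [46 45; 45 73]
S = H·P̄·Hᵀ + R = [74]
K = P̄·Hᵀ·S⁻¹ = [45/74; 73/74]
x' − x̄ = [-855/74, -1387/74] = K·y
y = (KᵀK)⁻¹·Kᵀ·(x' − x̄) = [-19]
z = y + H·x̄ = [-19] + [18] = [-1]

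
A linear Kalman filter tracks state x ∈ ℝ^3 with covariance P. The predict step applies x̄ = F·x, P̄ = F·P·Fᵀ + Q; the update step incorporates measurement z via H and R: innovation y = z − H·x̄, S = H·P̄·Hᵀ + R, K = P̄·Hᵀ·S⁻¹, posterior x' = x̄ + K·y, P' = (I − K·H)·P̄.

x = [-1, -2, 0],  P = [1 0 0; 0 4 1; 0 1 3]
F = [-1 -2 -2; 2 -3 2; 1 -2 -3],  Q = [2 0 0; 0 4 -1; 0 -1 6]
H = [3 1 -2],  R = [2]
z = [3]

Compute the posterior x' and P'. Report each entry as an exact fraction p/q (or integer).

x̄ = F·x = [5, 4, 3]
P̄ = F·P·Fᵀ + Q = [39 12 43; 12 44 12; 43 12 62]
y = z − H·x̄ = [-10]
S = H·P̄·Hᵀ + R = [153]
K = P̄·Hᵀ·S⁻¹ = [43/153; 56/153; 1/9]
x' = x̄ + K·y = [335/153, 52/153, 17/9]
P' = (I − K·H)·P̄ = [4118/153 -572/153 344/9; -572/153 3596/153 52/9; 344/9 52/9 541/9]

x' = [335/153, 52/153, 17/9]
P' = [4118/153 -572/153 344/9; -572/153 3596/153 52/9; 344/9 52/9 541/9]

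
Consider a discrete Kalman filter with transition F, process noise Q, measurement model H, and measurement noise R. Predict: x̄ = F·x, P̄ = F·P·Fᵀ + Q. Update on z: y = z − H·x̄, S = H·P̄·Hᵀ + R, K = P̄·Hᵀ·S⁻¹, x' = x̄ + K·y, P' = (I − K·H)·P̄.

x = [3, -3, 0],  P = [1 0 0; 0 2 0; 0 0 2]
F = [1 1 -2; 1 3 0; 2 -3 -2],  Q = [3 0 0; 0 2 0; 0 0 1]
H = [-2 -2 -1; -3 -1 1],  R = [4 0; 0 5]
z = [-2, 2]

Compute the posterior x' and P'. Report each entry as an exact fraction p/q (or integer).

x' = [1994/6699, -4042/6699, 3494/957]
P' = [31909/13398 -24268/6699 3239/957; -24268/6699 43193/6699 -5578/957; 3239/957 -5578/957 6854/957]

x̄ = F·x = [0, -6, 15]
P̄ = F·P·Fᵀ + Q = [14 7 4; 7 21 -16; 4 -16 31]
y = z − H·x̄ = [1, -19]
S = H·P̄·Hᵀ + R = [183 171; 171 233]
K = P̄·Hᵀ·S⁻¹ = [-3023/13398 -123/4466; 299/6699 -629/2233; -544/957 181/319]
x' = x̄ + K·y = [1994/6699, -4042/6699, 3494/957]
P' = (I − K·H)·P̄ = [31909/13398 -24268/6699 3239/957; -24268/6699 43193/6699 -5578/957; 3239/957 -5578/957 6854/957]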